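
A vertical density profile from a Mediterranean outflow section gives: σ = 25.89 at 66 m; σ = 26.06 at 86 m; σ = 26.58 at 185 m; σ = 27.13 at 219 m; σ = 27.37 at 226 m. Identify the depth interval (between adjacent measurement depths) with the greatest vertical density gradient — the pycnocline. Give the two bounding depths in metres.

219–226 m

Compute the density gradient over each adjacent pair:
  66–86 m: Δρ/Δz = 0.17/20 = 8.5 × 10⁻³ kg m⁻⁴
  86–185 m: Δρ/Δz = 0.52/99 = 5.3 × 10⁻³ kg m⁻⁴
  185–219 m: Δρ/Δz = 0.55/34 = 0.016 kg m⁻⁴
  219–226 m: Δρ/Δz = 0.24/7 = 0.034 kg m⁻⁴
The largest gradient is in the 219–226 m interval — the pycnocline.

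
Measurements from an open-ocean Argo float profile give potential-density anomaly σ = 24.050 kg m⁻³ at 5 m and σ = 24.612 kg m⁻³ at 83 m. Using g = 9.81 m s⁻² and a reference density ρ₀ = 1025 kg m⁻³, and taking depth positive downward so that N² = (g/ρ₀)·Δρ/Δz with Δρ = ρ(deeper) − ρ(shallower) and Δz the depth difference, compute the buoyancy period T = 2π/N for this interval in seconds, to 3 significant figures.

Δρ = 1024.612 − 1024.050 = 0.562 kg m⁻³ over Δz = 83 − 5 = 78 m.
N² = (9.81/1025) × (0.562/78) = 6.8958 × 10⁻⁵ s⁻².
N = √(6.8958 × 10⁻⁵) = 8.3041 × 10⁻³ rad s⁻¹, so T = 2π/N = 756.64 s ≈ 757 s.

757 s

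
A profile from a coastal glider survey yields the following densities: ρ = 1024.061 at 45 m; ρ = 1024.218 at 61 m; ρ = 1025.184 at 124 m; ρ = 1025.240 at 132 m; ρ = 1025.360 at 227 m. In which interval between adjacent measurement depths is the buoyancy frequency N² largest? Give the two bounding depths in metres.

Compute the density gradient over each adjacent pair:
  45–61 m: Δρ/Δz = 0.157/16 = 9.8 × 10⁻³ kg m⁻⁴
  61–124 m: Δρ/Δz = 0.966/63 = 0.015 kg m⁻⁴
  124–132 m: Δρ/Δz = 0.056/8 = 7.0 × 10⁻³ kg m⁻⁴
  132–227 m: Δρ/Δz = 0.120/95 = 1.3 × 10⁻³ kg m⁻⁴
The largest gradient is in the 61–124 m interval — the pycnocline.

61–124 m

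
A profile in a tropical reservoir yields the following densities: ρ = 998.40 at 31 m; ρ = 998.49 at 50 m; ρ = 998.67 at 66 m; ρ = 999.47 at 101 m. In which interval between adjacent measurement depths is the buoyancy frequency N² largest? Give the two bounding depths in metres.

66–101 m

Compute the density gradient over each adjacent pair:
  31–50 m: Δρ/Δz = 0.09/19 = 4.7 × 10⁻³ kg m⁻⁴
  50–66 m: Δρ/Δz = 0.18/16 = 0.011 kg m⁻⁴
  66–101 m: Δρ/Δz = 0.80/35 = 0.023 kg m⁻⁴
The largest gradient is in the 66–101 m interval — the pycnocline.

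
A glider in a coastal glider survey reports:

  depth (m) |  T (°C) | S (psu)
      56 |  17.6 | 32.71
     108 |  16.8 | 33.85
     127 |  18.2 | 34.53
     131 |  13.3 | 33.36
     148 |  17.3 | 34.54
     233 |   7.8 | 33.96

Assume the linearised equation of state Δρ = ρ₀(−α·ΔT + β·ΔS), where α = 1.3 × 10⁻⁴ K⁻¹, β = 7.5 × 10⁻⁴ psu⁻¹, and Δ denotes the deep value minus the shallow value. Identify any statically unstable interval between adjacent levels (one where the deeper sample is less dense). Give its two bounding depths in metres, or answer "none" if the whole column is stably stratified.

Evaluate Δρ/ρ₀ = −αΔT + βΔS across each adjacent pair:
  56–108 m: −αΔT+βΔS = −(1.3 × 10⁻⁴)(-0.8)+(7.5 × 10⁻⁴)(+1.14) = 9.6 × 10⁻⁴ → stable
  108–127 m: −αΔT+βΔS = −(1.3 × 10⁻⁴)(+1.4)+(7.5 × 10⁻⁴)(+0.68) = 3.3 × 10⁻⁴ → stable
  127–131 m: −αΔT+βΔS = −(1.3 × 10⁻⁴)(-4.9)+(7.5 × 10⁻⁴)(-1.17) = -2.4 × 10⁻⁴ → UNSTABLE
  131–148 m: −αΔT+βΔS = −(1.3 × 10⁻⁴)(+4.0)+(7.5 × 10⁻⁴)(+1.18) = 3.6 × 10⁻⁴ → stable
  148–233 m: −αΔT+βΔS = −(1.3 × 10⁻⁴)(-9.5)+(7.5 × 10⁻⁴)(-0.58) = 8.0 × 10⁻⁴ → stable
The 127–131 m interval has Δρ < 0: lighter water underlies denser water.

127–131 m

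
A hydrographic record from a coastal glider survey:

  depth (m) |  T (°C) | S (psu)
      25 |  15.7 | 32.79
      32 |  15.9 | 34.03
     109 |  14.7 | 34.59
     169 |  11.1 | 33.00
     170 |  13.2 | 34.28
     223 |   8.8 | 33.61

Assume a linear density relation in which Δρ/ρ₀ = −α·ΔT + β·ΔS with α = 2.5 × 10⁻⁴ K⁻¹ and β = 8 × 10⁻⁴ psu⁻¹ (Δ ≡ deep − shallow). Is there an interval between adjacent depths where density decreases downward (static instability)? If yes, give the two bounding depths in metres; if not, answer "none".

109–169 m

Evaluate Δρ/ρ₀ = −αΔT + βΔS across each adjacent pair:
  25–32 m: −αΔT+βΔS = −(2.5 × 10⁻⁴)(+0.2)+(8 × 10⁻⁴)(+1.24) = 9.4 × 10⁻⁴ → stable
  32–109 m: −αΔT+βΔS = −(2.5 × 10⁻⁴)(-1.2)+(8 × 10⁻⁴)(+0.56) = 7.5 × 10⁻⁴ → stable
  109–169 m: −αΔT+βΔS = −(2.5 × 10⁻⁴)(-3.6)+(8 × 10⁻⁴)(-1.59) = -3.7 × 10⁻⁴ → UNSTABLE
  169–170 m: −αΔT+βΔS = −(2.5 × 10⁻⁴)(+2.1)+(8 × 10⁻⁴)(+1.28) = 5.0 × 10⁻⁴ → stable
  170–223 m: −αΔT+βΔS = −(2.5 × 10⁻⁴)(-4.4)+(8 × 10⁻⁴)(-0.67) = 5.6 × 10⁻⁴ → stable
The 109–169 m interval has Δρ < 0: lighter water underlies denser water.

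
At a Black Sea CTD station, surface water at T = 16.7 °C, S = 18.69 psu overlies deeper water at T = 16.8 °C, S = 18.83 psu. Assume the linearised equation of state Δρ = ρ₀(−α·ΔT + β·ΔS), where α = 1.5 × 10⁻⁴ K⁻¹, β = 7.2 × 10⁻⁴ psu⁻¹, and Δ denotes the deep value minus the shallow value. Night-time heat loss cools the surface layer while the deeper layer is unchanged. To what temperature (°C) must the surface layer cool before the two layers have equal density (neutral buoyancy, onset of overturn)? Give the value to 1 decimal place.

Neutral buoyancy requires Δρ = 0, i.e. −α(T_deep − T_surf′) + β(S_deep − S_surf) = 0.
T_surf′ = T_deep − (β/α)·ΔS = 16.8 − (7.2 × 10⁻⁴/1.5 × 10⁻⁴)·(+0.14) = 16.128 °C.
Cooling required: 16.7 − (16.128) = 0.572 °C.

16.1 °C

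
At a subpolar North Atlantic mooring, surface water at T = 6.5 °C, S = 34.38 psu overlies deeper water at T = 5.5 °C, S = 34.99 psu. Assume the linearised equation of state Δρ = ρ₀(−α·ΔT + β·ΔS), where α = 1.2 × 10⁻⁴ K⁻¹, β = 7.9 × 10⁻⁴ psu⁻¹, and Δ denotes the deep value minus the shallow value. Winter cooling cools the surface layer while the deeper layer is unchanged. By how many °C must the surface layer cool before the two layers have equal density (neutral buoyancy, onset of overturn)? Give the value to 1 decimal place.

Neutral buoyancy requires Δρ = 0, i.e. −α(T_deep − T_surf′) + β(S_deep − S_surf) = 0.
T_surf′ = T_deep − (β/α)·ΔS = 5.5 − (7.9 × 10⁻⁴/1.2 × 10⁻⁴)·(+0.61) = 1.484 °C.
Cooling required: 6.5 − (1.484) = 5.016 °C.

5.0 °C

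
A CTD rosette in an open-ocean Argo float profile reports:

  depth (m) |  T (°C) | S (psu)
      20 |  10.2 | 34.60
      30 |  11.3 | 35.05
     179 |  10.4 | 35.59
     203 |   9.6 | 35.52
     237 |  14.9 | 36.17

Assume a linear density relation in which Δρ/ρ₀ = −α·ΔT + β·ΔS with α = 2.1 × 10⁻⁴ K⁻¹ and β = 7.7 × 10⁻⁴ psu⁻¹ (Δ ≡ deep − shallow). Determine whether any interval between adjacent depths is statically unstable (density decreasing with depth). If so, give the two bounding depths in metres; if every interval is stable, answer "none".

Evaluate Δρ/ρ₀ = −αΔT + βΔS across each adjacent pair:
  20–30 m: −αΔT+βΔS = −(2.1 × 10⁻⁴)(+1.1)+(7.7 × 10⁻⁴)(+0.45) = 1.2 × 10⁻⁴ → stable
  30–179 m: −αΔT+βΔS = −(2.1 × 10⁻⁴)(-0.9)+(7.7 × 10⁻⁴)(+0.54) = 6.0 × 10⁻⁴ → stable
  179–203 m: −αΔT+βΔS = −(2.1 × 10⁻⁴)(-0.8)+(7.7 × 10⁻⁴)(-0.07) = 1.1 × 10⁻⁴ → stable
  203–237 m: −αΔT+βΔS = −(2.1 × 10⁻⁴)(+5.3)+(7.7 × 10⁻⁴)(+0.65) = -6.1 × 10⁻⁴ → UNSTABLE
The 203–237 m interval has Δρ < 0: lighter water underlies denser water.

203–237 m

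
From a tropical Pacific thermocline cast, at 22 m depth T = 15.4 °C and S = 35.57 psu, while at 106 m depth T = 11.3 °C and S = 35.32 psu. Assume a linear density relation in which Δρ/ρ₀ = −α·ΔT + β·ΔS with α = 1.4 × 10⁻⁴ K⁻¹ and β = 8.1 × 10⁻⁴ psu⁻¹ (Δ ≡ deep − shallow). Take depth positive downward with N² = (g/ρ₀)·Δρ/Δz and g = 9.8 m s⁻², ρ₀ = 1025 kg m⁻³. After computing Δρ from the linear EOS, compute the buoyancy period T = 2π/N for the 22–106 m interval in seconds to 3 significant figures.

954 s

ΔT = -4.1 K, ΔS = -0.25 psu (deep − shallow).
Δρ/ρ₀ = −αΔT + βΔS = 5.74 × 10⁻⁴ − 2.025 × 10⁻⁴ = 3.715 × 10⁻⁴, so Δρ ≈ 0.3808 kg m⁻³.
N² = (g/ρ₀)·Δρ/Δz = g·(Δρ/ρ₀)/Δz = 9.8 × 3.715 × 10⁻⁴ / 84 = 4.3342 × 10⁻⁵ s⁻².
N = √(4.3342 × 10⁻⁵) = 6.5835 × 10⁻³ rad s⁻¹ → T = 2π/N = 954.38 s ≈ 954 s.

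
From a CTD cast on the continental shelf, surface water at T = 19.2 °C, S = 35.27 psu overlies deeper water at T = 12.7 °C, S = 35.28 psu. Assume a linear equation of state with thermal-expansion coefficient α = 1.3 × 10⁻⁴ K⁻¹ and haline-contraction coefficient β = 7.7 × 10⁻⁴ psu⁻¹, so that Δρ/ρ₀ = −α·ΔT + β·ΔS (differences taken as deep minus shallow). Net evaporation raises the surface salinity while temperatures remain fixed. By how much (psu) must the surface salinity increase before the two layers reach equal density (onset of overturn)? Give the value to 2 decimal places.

1.11 psu

Neutral buoyancy requires −α(T_deep − T_surf) + β(S_deep − S_surf′) = 0.
S_surf′ = S_deep − (α/β)·ΔT = 35.28 − (1.3 × 10⁻⁴/7.7 × 10⁻⁴)·(-6.5) = 36.3774 psu.
Increase required: 36.3774 − 35.27 = 1.1074 psu.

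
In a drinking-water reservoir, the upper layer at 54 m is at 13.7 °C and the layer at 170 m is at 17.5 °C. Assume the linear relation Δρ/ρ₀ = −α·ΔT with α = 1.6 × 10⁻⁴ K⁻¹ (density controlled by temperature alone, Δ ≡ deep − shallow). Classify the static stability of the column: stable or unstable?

unstable

ΔT = 17.5 − 13.7 = +3.8 K, so Δρ/ρ₀ = −αΔT = -6.08 × 10⁻⁴.
Δρ/ρ₀ < 0, so Δρ < 0: deeper water is lighter → statically unstable; the column would overturn.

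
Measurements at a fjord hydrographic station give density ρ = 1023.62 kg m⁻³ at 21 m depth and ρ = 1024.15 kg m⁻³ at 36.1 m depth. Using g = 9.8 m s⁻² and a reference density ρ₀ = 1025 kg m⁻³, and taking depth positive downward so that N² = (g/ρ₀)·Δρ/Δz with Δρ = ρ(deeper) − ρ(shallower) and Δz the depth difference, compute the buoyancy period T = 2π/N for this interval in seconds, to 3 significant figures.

Δρ = 1024.15 − 1023.62 = 0.53 kg m⁻³ over Δz = 36.1 − 21 = 15.1 m.
N² = (9.8/1025) × (0.53/15.1) = 3.3558 × 10⁻⁴ s⁻².
N = √(3.3558 × 10⁻⁴) = 0.018319 rad s⁻¹, so T = 2π/N = 342.99 s ≈ 343 s.

343 s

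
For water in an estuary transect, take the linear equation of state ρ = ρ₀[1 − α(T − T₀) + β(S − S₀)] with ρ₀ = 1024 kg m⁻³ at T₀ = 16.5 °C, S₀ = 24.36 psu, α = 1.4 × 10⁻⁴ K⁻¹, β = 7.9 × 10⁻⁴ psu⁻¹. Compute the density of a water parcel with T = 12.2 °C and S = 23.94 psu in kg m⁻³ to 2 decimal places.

T − T₀ = -4.3 K, S − S₀ = -0.42 psu.
Bracket = 1 − α·(-4.3) + β·(-0.42) = 1 + (2.702 × 10⁻⁴) = 1.0002702.
ρ = 1024 × 1.0002702 = 1024.28 kg m⁻³.

1024.28 kg m⁻³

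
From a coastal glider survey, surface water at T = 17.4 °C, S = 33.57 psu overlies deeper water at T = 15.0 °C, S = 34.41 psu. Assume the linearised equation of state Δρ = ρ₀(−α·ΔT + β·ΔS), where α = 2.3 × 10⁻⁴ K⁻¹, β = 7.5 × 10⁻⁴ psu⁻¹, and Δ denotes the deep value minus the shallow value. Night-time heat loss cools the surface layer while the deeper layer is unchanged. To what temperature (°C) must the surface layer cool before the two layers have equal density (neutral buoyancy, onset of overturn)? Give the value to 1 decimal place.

12.3 °C

Neutral buoyancy requires Δρ = 0, i.e. −α(T_deep − T_surf′) + β(S_deep − S_surf) = 0.
T_surf′ = T_deep − (β/α)·ΔS = 15.0 − (7.5 × 10⁻⁴/2.3 × 10⁻⁴)·(+0.84) = 12.261 °C.
Cooling required: 17.4 − (12.261) = 5.139 °C.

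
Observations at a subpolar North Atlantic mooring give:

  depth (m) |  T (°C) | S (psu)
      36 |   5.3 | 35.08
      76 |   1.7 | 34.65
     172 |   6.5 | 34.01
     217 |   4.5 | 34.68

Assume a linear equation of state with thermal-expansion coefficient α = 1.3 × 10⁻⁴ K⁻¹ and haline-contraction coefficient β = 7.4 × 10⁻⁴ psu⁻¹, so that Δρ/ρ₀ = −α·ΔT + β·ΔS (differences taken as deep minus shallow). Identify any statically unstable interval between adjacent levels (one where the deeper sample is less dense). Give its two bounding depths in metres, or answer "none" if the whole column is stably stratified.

Evaluate Δρ/ρ₀ = −αΔT + βΔS across each adjacent pair:
  36–76 m: −αΔT+βΔS = −(1.3 × 10⁻⁴)(-3.6)+(7.4 × 10⁻⁴)(-0.43) = 1.5 × 10⁻⁴ → stable
  76–172 m: −αΔT+βΔS = −(1.3 × 10⁻⁴)(+4.8)+(7.4 × 10⁻⁴)(-0.64) = -1.1 × 10⁻³ → UNSTABLE
  172–217 m: −αΔT+βΔS = −(1.3 × 10⁻⁴)(-2.0)+(7.4 × 10⁻⁴)(+0.67) = 7.6 × 10⁻⁴ → stable
The 76–172 m interval has Δρ < 0: lighter water underlies denser water.

76–172 m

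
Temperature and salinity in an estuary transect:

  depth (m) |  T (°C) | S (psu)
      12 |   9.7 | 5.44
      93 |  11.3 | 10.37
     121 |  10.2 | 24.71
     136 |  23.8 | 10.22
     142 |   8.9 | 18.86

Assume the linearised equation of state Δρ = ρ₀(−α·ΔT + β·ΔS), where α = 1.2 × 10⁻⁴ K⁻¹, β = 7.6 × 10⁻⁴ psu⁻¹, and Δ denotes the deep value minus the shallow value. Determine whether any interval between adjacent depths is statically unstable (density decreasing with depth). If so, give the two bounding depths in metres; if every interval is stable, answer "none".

121–136 m

Evaluate Δρ/ρ₀ = −αΔT + βΔS across each adjacent pair:
  12–93 m: −αΔT+βΔS = −(1.2 × 10⁻⁴)(+1.6)+(7.6 × 10⁻⁴)(+4.93) = 3.6 × 10⁻³ → stable
  93–121 m: −αΔT+βΔS = −(1.2 × 10⁻⁴)(-1.1)+(7.6 × 10⁻⁴)(+14.34) = 0.011 → stable
  121–136 m: −αΔT+βΔS = −(1.2 × 10⁻⁴)(+13.6)+(7.6 × 10⁻⁴)(-14.49) = -0.013 → UNSTABLE
  136–142 m: −αΔT+βΔS = −(1.2 × 10⁻⁴)(-14.9)+(7.6 × 10⁻⁴)(+8.64) = 8.4 × 10⁻³ → stable
The 121–136 m interval has Δρ < 0: lighter water underlies denser water.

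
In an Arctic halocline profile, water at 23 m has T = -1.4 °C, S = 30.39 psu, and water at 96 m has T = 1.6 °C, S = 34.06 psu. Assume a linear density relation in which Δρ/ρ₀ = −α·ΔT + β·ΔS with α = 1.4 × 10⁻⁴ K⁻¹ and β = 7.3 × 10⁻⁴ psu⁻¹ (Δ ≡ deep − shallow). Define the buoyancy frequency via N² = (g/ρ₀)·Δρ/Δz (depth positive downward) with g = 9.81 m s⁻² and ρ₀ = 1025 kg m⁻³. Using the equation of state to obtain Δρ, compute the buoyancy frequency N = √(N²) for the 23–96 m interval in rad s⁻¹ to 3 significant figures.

0.0174 rad s⁻¹

ΔT = +3.0 K, ΔS = +3.67 psu (deep − shallow).
Δρ/ρ₀ = −αΔT + βΔS = -4.20 × 10⁻⁴ + 2.6791 × 10⁻³ = 2.2591 × 10⁻³, so Δρ ≈ 2.316 kg m⁻³.
N² = (g/ρ₀)·Δρ/Δz = g·(Δρ/ρ₀)/Δz = 9.81 × 2.2591 × 10⁻³ / 73 = 3.0359 × 10⁻⁴ s⁻².
N = √(3.0359 × 10⁻⁴) = 0.017424 rad s⁻¹ ≈ 0.0174 rad s⁻¹.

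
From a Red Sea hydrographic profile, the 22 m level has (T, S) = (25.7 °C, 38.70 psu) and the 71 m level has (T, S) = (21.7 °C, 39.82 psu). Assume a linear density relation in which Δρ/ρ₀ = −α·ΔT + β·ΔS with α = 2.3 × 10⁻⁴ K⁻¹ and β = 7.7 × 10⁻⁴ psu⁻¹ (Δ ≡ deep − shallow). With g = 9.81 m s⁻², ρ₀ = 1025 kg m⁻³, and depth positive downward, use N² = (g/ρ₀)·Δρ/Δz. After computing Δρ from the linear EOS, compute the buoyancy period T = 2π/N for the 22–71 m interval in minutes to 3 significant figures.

5.54 min

ΔT = -4.0 K, ΔS = +1.12 psu (deep − shallow).
Δρ/ρ₀ = −αΔT + βΔS = 9.20 × 10⁻⁴ + 8.624 × 10⁻⁴ = 1.7824 × 10⁻³, so Δρ ≈ 1.827 kg m⁻³.
N² = (g/ρ₀)·Δρ/Δz = g·(Δρ/ρ₀)/Δz = 9.81 × 1.7824 × 10⁻³ / 49 = 3.5684 × 10⁻⁴ s⁻².
N = √(3.5684 × 10⁻⁴) = 0.018890 rad s⁻¹ → T = 2π/N = 332.62 s = 5.5437 min ≈ 5.54 min.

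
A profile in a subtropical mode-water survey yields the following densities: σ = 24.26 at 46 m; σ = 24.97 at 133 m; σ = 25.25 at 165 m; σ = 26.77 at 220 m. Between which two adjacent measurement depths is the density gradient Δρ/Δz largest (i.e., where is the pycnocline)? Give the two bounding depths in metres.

165–220 m

Compute the density gradient over each adjacent pair:
  46–133 m: Δρ/Δz = 0.71/87 = 8.2 × 10⁻³ kg m⁻⁴
  133–165 m: Δρ/Δz = 0.28/32 = 8.8 × 10⁻³ kg m⁻⁴
  165–220 m: Δρ/Δz = 1.52/55 = 0.028 kg m⁻⁴
The largest gradient is in the 165–220 m interval — the pycnocline.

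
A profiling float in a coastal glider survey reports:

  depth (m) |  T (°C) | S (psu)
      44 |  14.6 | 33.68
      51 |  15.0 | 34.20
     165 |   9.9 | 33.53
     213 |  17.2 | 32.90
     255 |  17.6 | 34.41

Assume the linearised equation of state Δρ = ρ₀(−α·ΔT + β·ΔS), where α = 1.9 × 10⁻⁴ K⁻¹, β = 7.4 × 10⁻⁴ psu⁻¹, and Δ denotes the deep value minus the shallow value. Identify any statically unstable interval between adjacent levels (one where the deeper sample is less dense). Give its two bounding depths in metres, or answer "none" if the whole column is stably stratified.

Evaluate Δρ/ρ₀ = −αΔT + βΔS across each adjacent pair:
  44–51 m: −αΔT+βΔS = −(1.9 × 10⁻⁴)(+0.4)+(7.4 × 10⁻⁴)(+0.52) = 3.1 × 10⁻⁴ → stable
  51–165 m: −αΔT+βΔS = −(1.9 × 10⁻⁴)(-5.1)+(7.4 × 10⁻⁴)(-0.67) = 4.7 × 10⁻⁴ → stable
  165–213 m: −αΔT+βΔS = −(1.9 × 10⁻⁴)(+7.3)+(7.4 × 10⁻⁴)(-0.63) = -1.9 × 10⁻³ → UNSTABLE
  213–255 m: −αΔT+βΔS = −(1.9 × 10⁻⁴)(+0.4)+(7.4 × 10⁻⁴)(+1.51) = 1.0 × 10⁻³ → stable
The 165–213 m interval has Δρ < 0: lighter water underlies denser water.

165–213 m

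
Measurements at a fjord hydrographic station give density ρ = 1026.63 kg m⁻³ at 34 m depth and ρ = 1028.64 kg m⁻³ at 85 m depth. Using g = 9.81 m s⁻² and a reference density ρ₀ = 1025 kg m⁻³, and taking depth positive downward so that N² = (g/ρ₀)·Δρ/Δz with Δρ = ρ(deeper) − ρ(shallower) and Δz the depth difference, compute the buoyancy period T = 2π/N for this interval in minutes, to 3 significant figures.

5.39 min

Δρ = 1028.64 − 1026.63 = 2.01 kg m⁻³ over Δz = 85 − 34 = 51 m.
N² = (9.81/1025) × (2.01/51) = 3.7720 × 10⁻⁴ s⁻².
N = √(3.7720 × 10⁻⁴) = 0.019422 rad s⁻¹, so T = 2π/N = 323.51 s = 5.3918 min ≈ 5.39 min.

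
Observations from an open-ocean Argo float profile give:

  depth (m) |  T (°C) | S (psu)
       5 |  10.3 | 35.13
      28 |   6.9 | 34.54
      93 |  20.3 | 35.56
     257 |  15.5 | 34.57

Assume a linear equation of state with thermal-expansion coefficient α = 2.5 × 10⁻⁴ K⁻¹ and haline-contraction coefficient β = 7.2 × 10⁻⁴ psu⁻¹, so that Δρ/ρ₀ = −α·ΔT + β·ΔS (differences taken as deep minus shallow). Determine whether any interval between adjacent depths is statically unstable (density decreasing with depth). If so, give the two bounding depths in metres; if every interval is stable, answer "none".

28–93 m

Evaluate Δρ/ρ₀ = −αΔT + βΔS across each adjacent pair:
  5–28 m: −αΔT+βΔS = −(2.5 × 10⁻⁴)(-3.4)+(7.2 × 10⁻⁴)(-0.59) = 4.3 × 10⁻⁴ → stable
  28–93 m: −αΔT+βΔS = −(2.5 × 10⁻⁴)(+13.4)+(7.2 × 10⁻⁴)(+1.02) = -2.6 × 10⁻³ → UNSTABLE
  93–257 m: −αΔT+βΔS = −(2.5 × 10⁻⁴)(-4.8)+(7.2 × 10⁻⁴)(-0.99) = 4.9 × 10⁻⁴ → stable
The 28–93 m interval has Δρ < 0: lighter water underlies denser water.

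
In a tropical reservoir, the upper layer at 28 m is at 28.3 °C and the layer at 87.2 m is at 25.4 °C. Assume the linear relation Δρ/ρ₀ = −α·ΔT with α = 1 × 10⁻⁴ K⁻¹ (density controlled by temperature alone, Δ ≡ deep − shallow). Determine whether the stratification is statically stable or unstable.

stable

ΔT = 25.4 − 28.3 = -2.9 K, so Δρ/ρ₀ = −αΔT = 2.90 × 10⁻⁴.
Δρ/ρ₀ > 0, so Δρ > 0: deeper water is denser → statically stable.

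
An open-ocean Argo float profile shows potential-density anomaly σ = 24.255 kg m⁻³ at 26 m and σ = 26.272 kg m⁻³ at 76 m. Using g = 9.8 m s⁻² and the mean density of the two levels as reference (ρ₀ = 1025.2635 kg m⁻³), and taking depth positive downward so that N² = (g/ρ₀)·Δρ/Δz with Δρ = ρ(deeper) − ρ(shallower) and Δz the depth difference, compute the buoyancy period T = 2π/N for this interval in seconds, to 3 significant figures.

Δρ = 1026.272 − 1024.255 = 2.017 kg m⁻³ over Δz = 76 − 26 = 50 m.
N² = (9.8/1025.2635) × (2.017/50) = 3.8559 × 10⁻⁴ s⁻².
N = √(3.8559 × 10⁻⁴) = 0.019636 rad s⁻¹, so T = 2π/N = 319.98 s ≈ 320 s.
A positive N² confirms static stability across the interval.

320 s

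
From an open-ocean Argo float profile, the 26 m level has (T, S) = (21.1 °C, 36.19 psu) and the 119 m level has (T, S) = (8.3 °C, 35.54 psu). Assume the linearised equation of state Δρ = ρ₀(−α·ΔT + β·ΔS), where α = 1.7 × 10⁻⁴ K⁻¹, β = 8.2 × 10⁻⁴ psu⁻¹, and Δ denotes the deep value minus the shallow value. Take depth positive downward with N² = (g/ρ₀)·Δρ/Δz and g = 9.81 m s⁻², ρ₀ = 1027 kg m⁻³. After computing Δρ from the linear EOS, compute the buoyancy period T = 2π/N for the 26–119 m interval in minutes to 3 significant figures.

ΔT = -12.8 K, ΔS = -0.65 psu (deep − shallow).
Δρ/ρ₀ = −αΔT + βΔS = 2.176 × 10⁻³ − 5.33 × 10⁻⁴ = 1.643 × 10⁻³, so Δρ ≈ 1.687 kg m⁻³.
N² = (g/ρ₀)·Δρ/Δz = g·(Δρ/ρ₀)/Δz = 9.81 × 1.643 × 10⁻³ / 93 = 1.7331 × 10⁻⁴ s⁻².
N = √(1.7331 × 10⁻⁴) = 0.013165 rad s⁻¹ → T = 2π/N = 477.26 s = 7.9543 min ≈ 7.95 min.

7.95 min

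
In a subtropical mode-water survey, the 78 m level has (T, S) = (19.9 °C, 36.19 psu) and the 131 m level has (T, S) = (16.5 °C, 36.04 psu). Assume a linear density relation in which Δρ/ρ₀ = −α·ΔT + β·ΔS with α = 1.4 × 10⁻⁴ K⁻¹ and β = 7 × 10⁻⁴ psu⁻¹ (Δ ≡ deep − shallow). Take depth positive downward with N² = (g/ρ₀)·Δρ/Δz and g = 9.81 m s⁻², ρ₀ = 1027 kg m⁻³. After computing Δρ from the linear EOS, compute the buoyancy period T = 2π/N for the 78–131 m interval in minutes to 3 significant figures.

ΔT = -3.4 K, ΔS = -0.15 psu (deep − shallow).
Δρ/ρ₀ = −αΔT + βΔS = 4.76 × 10⁻⁴ − 1.05 × 10⁻⁴ = 3.71 × 10⁻⁴, so Δρ ≈ 0.3810 kg m⁻³.
N² = (g/ρ₀)·Δρ/Δz = g·(Δρ/ρ₀)/Δz = 9.81 × 3.71 × 10⁻⁴ / 53 = 6.8670 × 10⁻⁵ s⁻².
N = √(6.8670 × 10⁻⁵) = 8.2867 × 10⁻³ rad s⁻¹ → T = 2π/N = 758.23 s = 12.637 min ≈ 12.6 min.

12.6 min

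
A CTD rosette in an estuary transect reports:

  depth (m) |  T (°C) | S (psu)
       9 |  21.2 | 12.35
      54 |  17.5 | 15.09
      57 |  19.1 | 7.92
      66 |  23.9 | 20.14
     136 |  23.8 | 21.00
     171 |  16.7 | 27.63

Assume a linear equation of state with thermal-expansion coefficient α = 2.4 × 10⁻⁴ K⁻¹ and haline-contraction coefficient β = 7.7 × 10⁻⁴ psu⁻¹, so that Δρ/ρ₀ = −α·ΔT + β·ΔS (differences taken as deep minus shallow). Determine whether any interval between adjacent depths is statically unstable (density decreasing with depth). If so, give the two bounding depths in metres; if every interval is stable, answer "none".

Evaluate Δρ/ρ₀ = −αΔT + βΔS across each adjacent pair:
  9–54 m: −αΔT+βΔS = −(2.4 × 10⁻⁴)(-3.7)+(7.7 × 10⁻⁴)(+2.74) = 3.0 × 10⁻³ → stable
  54–57 m: −αΔT+βΔS = −(2.4 × 10⁻⁴)(+1.6)+(7.7 × 10⁻⁴)(-7.17) = -5.9 × 10⁻³ → UNSTABLE
  57–66 m: −αΔT+βΔS = −(2.4 × 10⁻⁴)(+4.8)+(7.7 × 10⁻⁴)(+12.22) = 8.3 × 10⁻³ → stable
  66–136 m: −αΔT+βΔS = −(2.4 × 10⁻⁴)(-0.1)+(7.7 × 10⁻⁴)(+0.86) = 6.9 × 10⁻⁴ → stable
  136–171 m: −αΔT+βΔS = −(2.4 × 10⁻⁴)(-7.1)+(7.7 × 10⁻⁴)(+6.63) = 6.8 × 10⁻³ → stable
The 54–57 m interval has Δρ < 0: lighter water underlies denser water.

54–57 m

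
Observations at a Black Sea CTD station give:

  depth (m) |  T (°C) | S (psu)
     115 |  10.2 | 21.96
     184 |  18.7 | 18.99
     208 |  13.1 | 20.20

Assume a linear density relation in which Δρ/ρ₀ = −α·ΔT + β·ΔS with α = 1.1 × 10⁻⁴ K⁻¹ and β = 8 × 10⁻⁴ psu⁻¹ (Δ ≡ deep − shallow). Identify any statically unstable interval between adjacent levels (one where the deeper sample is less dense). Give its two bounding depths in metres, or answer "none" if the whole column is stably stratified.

Evaluate Δρ/ρ₀ = −αΔT + βΔS across each adjacent pair:
  115–184 m: −αΔT+βΔS = −(1.1 × 10⁻⁴)(+8.5)+(8 × 10⁻⁴)(-2.97) = -3.3 × 10⁻³ → UNSTABLE
  184–208 m: −αΔT+βΔS = −(1.1 × 10⁻⁴)(-5.6)+(8 × 10⁻⁴)(+1.21) = 1.6 × 10⁻³ → stable
The 115–184 m interval has Δρ < 0: lighter water underlies denser water.

115–184 m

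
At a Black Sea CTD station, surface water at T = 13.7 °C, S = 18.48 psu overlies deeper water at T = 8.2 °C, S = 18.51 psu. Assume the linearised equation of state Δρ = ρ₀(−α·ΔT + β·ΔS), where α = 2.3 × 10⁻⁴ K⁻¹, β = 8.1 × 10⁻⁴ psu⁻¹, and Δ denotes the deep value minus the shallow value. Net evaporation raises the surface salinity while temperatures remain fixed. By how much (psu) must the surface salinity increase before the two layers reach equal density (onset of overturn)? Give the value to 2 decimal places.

1.59 psu

Neutral buoyancy requires −α(T_deep − T_surf) + β(S_deep − S_surf′) = 0.
S_surf′ = S_deep − (α/β)·ΔT = 18.51 − (2.3 × 10⁻⁴/8.1 × 10⁻⁴)·(-5.5) = 20.0717 psu.
Increase required: 20.0717 − 18.48 = 1.5917 psu.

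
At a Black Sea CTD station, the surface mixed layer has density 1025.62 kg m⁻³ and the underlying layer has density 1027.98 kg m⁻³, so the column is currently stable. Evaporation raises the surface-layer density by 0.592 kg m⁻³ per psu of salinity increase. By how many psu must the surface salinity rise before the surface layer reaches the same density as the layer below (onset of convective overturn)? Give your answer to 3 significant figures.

3.99 psu

Density deficit of the surface layer: 1027.98 − 1025.62 = 2.36 kg m⁻³.
Required change = 2.36 / 0.592 = 3.99 psu.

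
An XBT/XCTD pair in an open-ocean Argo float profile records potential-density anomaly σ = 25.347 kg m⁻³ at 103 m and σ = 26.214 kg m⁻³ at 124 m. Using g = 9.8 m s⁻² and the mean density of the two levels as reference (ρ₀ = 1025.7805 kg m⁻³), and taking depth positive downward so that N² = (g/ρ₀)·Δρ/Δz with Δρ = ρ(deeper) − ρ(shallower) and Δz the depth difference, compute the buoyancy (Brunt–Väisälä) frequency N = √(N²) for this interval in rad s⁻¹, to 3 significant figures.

0.0199 rad s⁻¹

Δρ = 1026.214 − 1025.347 = 0.867 kg m⁻³ over Δz = 124 − 103 = 21 m.
N² = (9.8/1025.7805) × (0.867/21) = 3.9443 × 10⁻⁴ s⁻².
N = √(3.9443 × 10⁻⁴) = 0.019860 rad s⁻¹ ≈ 0.0199 rad s⁻¹.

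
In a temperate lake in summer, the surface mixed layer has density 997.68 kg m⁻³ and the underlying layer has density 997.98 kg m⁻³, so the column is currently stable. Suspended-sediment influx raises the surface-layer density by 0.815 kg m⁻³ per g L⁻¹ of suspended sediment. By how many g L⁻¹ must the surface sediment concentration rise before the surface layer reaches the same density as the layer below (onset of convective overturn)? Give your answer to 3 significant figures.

0.368 g L⁻¹

Density deficit of the surface layer: 997.98 − 997.68 = 0.3 kg m⁻³.
Required change = 0.3 / 0.815 = 0.368 g L⁻¹.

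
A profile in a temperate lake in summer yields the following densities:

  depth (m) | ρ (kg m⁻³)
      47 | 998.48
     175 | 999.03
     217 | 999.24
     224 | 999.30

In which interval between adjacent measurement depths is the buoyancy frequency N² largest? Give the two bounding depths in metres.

217–224 m

Compute the density gradient over each adjacent pair:
  47–175 m: Δρ/Δz = 0.55/128 = 4.3 × 10⁻³ kg m⁻⁴
  175–217 m: Δρ/Δz = 0.21/42 = 5.0 × 10⁻³ kg m⁻⁴
  217–224 m: Δρ/Δz = 0.06/7 = 8.6 × 10⁻³ kg m⁻⁴
The largest gradient is in the 217–224 m interval — the pycnocline.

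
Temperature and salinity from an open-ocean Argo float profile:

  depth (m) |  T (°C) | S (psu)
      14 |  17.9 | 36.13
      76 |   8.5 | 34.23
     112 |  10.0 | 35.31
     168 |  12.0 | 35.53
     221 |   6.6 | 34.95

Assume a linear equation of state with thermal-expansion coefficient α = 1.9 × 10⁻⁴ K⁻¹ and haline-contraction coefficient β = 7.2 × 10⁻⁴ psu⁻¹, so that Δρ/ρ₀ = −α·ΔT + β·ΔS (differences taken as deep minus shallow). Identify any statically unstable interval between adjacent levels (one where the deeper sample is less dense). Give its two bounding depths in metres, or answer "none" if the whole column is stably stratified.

112–168 m

Evaluate Δρ/ρ₀ = −αΔT + βΔS across each adjacent pair:
  14–76 m: −αΔT+βΔS = −(1.9 × 10⁻⁴)(-9.4)+(7.2 × 10⁻⁴)(-1.90) = 4.2 × 10⁻⁴ → stable
  76–112 m: −αΔT+βΔS = −(1.9 × 10⁻⁴)(+1.5)+(7.2 × 10⁻⁴)(+1.08) = 4.9 × 10⁻⁴ → stable
  112–168 m: −αΔT+βΔS = −(1.9 × 10⁻⁴)(+2.0)+(7.2 × 10⁻⁴)(+0.22) = -2.2 × 10⁻⁴ → UNSTABLE
  168–221 m: −αΔT+βΔS = −(1.9 × 10⁻⁴)(-5.4)+(7.2 × 10⁻⁴)(-0.58) = 6.1 × 10⁻⁴ → stable
The 112–168 m interval has Δρ < 0: lighter water underlies denser water.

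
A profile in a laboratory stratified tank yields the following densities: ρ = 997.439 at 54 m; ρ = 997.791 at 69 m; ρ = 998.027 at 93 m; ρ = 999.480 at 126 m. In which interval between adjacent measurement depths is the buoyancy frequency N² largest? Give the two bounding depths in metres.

93–126 m

Compute the density gradient over each adjacent pair:
  54–69 m: Δρ/Δz = 0.352/15 = 0.023 kg m⁻⁴
  69–93 m: Δρ/Δz = 0.236/24 = 9.8 × 10⁻³ kg m⁻⁴
  93–126 m: Δρ/Δz = 1.453/33 = 0.044 kg m⁻⁴
The largest gradient is in the 93–126 m interval — the pycnocline.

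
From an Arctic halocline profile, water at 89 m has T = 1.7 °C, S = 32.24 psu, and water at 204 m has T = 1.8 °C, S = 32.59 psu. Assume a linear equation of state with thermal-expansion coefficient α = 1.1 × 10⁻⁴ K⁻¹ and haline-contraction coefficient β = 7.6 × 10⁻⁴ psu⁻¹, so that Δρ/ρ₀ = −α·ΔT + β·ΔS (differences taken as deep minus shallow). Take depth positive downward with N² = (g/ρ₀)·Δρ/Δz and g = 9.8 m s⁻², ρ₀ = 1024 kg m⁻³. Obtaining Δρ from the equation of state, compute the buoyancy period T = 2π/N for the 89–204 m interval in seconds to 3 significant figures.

ΔT = +0.1 K, ΔS = +0.35 psu (deep − shallow).
Δρ/ρ₀ = −αΔT + βΔS = -1.10 × 10⁻⁵ + 2.66 × 10⁻⁴ = 2.55 × 10⁻⁴, so Δρ ≈ 0.2611 kg m⁻³.
N² = (g/ρ₀)·Δρ/Δz = g·(Δρ/ρ₀)/Δz = 9.8 × 2.55 × 10⁻⁴ / 115 = 2.1730 × 10⁻⁵ s⁻².
N = √(2.1730 × 10⁻⁵) = 4.6615 × 10⁻³ rad s⁻¹ → T = 2π/N = 1.3479 × 10³ s ≈ 1.35 × 10³ s.

1.35 × 10³ s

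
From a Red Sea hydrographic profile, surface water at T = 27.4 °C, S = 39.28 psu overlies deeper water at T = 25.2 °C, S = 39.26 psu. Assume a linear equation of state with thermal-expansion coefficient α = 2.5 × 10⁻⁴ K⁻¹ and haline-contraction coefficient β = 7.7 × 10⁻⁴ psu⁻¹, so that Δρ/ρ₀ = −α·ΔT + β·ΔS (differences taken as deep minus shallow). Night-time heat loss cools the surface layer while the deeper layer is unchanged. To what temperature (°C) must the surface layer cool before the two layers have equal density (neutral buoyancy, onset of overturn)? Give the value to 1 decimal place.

25.3 °C

Neutral buoyancy requires Δρ = 0, i.e. −α(T_deep − T_surf′) + β(S_deep − S_surf) = 0.
T_surf′ = T_deep − (β/α)·ΔS = 25.2 − (7.7 × 10⁻⁴/2.5 × 10⁻⁴)·(-0.02) = 25.262 °C.
Cooling required: 27.4 − (25.262) = 2.138 °C.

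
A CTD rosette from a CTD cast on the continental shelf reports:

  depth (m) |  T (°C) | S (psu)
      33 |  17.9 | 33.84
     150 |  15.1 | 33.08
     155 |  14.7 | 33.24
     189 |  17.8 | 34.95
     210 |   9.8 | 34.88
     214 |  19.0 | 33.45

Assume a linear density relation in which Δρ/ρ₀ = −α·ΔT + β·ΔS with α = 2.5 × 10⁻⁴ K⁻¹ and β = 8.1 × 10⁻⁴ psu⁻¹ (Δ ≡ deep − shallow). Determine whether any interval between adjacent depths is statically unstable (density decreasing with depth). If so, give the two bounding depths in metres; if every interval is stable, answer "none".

210–214 m

Evaluate Δρ/ρ₀ = −αΔT + βΔS across each adjacent pair:
  33–150 m: −αΔT+βΔS = −(2.5 × 10⁻⁴)(-2.8)+(8.1 × 10⁻⁴)(-0.76) = 8.4 × 10⁻⁵ → stable
  150–155 m: −αΔT+βΔS = −(2.5 × 10⁻⁴)(-0.4)+(8.1 × 10⁻⁴)(+0.16) = 2.3 × 10⁻⁴ → stable
  155–189 m: −αΔT+βΔS = −(2.5 × 10⁻⁴)(+3.1)+(8.1 × 10⁻⁴)(+1.71) = 6.1 × 10⁻⁴ → stable
  189–210 m: −αΔT+βΔS = −(2.5 × 10⁻⁴)(-8.0)+(8.1 × 10⁻⁴)(-0.07) = 1.9 × 10⁻³ → stable
  210–214 m: −αΔT+βΔS = −(2.5 × 10⁻⁴)(+9.2)+(8.1 × 10⁻⁴)(-1.43) = -3.5 × 10⁻³ → UNSTABLE
The 210–214 m interval has Δρ < 0: lighter water underlies denser water.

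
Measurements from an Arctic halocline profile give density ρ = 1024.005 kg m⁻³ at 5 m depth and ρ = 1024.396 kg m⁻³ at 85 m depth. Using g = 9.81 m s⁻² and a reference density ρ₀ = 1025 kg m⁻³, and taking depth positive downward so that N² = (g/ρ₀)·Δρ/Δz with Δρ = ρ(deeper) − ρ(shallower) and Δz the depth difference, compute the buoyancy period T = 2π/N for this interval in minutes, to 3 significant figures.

15.3 min

Δρ = 1024.396 − 1024.005 = 0.391 kg m⁻³ over Δz = 85 − 5 = 80 m.
N² = (9.81/1025) × (0.391/80) = 4.6777 × 10⁻⁵ s⁻².
N = √(4.6777 × 10⁻⁵) = 6.8394 × 10⁻³ rad s⁻¹, so T = 2π/N = 918.67 s = 15.311 min ≈ 15.3 min.
A positive N² confirms static stability across the interval.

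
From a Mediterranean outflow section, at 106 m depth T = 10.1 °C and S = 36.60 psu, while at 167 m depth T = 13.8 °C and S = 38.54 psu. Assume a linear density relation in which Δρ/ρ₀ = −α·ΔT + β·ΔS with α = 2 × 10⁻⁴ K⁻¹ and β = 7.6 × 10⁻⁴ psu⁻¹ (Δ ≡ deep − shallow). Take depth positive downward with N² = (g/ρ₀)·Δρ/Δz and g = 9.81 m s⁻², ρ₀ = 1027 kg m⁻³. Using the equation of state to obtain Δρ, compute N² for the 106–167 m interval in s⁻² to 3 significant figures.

ΔT = +3.7 K, ΔS = +1.94 psu (deep − shallow).
Δρ/ρ₀ = −αΔT + βΔS = -7.40 × 10⁻⁴ + 1.4744 × 10⁻³ = 7.344 × 10⁻⁴, so Δρ ≈ 0.7542 kg m⁻³.
N² = (g/ρ₀)·Δρ/Δz = g·(Δρ/ρ₀)/Δz = 9.81 × 7.344 × 10⁻⁴ / 61 = 1.1811 × 10⁻⁴ s⁻² ≈ 1.18 × 10⁻⁴ s⁻².

1.18 × 10⁻⁴ s⁻²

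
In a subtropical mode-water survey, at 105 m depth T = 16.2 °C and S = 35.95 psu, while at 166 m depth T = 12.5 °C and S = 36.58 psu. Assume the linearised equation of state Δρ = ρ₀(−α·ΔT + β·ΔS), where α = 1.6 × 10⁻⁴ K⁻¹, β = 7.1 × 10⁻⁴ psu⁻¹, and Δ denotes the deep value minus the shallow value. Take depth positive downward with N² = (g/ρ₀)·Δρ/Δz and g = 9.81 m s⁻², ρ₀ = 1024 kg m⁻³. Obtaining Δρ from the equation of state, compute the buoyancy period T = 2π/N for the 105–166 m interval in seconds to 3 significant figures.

486 s

ΔT = -3.7 K, ΔS = +0.63 psu (deep − shallow).
Δρ/ρ₀ = −αΔT + βΔS = 5.92 × 10⁻⁴ + 4.473 × 10⁻⁴ = 1.0393 × 10⁻³, so Δρ ≈ 1.064 kg m⁻³.
N² = (g/ρ₀)·Δρ/Δz = g·(Δρ/ρ₀)/Δz = 9.81 × 1.0393 × 10⁻³ / 61 = 1.6714 × 10⁻⁴ s⁻².
N = √(1.6714 × 10⁻⁴) = 0.012928 rad s⁻¹ → T = 2π/N = 486.01 s ≈ 486 s.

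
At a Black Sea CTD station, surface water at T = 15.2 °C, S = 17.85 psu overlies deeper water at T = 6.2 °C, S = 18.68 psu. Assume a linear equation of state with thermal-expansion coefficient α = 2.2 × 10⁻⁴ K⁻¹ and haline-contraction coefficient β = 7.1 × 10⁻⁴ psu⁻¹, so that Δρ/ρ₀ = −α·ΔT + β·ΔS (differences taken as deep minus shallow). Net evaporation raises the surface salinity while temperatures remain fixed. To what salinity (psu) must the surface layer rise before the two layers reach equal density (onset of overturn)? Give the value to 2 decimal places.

21.47 psu

Neutral buoyancy requires −α(T_deep − T_surf) + β(S_deep − S_surf′) = 0.
S_surf′ = S_deep − (α/β)·ΔT = 18.68 − (2.2 × 10⁻⁴/7.1 × 10⁻⁴)·(-9.0) = 21.4687 psu.
Increase required: 21.4687 − 17.85 = 3.6187 psu.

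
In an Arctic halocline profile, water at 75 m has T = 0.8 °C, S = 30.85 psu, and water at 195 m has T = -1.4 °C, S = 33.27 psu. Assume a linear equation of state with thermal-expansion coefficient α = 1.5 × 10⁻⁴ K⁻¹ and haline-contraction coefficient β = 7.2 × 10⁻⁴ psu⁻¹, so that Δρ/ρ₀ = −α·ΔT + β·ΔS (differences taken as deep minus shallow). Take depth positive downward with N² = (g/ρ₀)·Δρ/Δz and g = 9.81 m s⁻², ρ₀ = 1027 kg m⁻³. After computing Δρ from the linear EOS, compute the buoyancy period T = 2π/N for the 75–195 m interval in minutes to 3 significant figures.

8.05 min

ΔT = -2.2 K, ΔS = +2.42 psu (deep − shallow).
Δρ/ρ₀ = −αΔT + βΔS = 3.30 × 10⁻⁴ + 1.7424 × 10⁻³ = 2.0724 × 10⁻³, so Δρ ≈ 2.128 kg m⁻³.
N² = (g/ρ₀)·Δρ/Δz = g·(Δρ/ρ₀)/Δz = 9.81 × 2.0724 × 10⁻³ / 120 = 1.6942 × 10⁻⁴ s⁻².
N = √(1.6942 × 10⁻⁴) = 0.013016 rad s⁻¹ → T = 2π/N = 482.73 s = 8.0455 min ≈ 8.05 min.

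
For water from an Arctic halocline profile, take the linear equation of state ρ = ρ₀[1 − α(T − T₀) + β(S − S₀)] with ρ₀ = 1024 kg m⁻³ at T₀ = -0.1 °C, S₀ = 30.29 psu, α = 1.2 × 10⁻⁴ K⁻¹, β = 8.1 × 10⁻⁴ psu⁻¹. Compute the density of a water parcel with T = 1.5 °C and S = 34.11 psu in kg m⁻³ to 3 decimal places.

T − T₀ = +1.6 K, S − S₀ = +3.82 psu.
Bracket = 1 − α·(+1.6) + β·(+3.82) = 1 + (2.9022 × 10⁻³) = 1.0029022.
ρ = 1024 × 1.0029022 = 1026.972 kg m⁻³.

1026.972 kg m⁻³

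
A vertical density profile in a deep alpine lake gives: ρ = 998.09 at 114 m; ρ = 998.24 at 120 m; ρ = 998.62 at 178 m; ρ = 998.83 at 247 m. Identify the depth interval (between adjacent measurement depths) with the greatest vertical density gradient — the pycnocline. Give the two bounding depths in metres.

114–120 m

Compute the density gradient over each adjacent pair:
  114–120 m: Δρ/Δz = 0.15/6 = 0.025 kg m⁻⁴
  120–178 m: Δρ/Δz = 0.38/58 = 6.6 × 10⁻³ kg m⁻⁴
  178–247 m: Δρ/Δz = 0.21/69 = 3.0 × 10⁻³ kg m⁻⁴
The largest gradient is in the 114–120 m interval — the pycnocline.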